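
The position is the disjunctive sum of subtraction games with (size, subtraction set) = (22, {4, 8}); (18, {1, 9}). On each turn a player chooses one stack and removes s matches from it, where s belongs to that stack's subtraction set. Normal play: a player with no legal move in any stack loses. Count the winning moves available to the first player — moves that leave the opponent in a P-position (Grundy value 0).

Stack A, S = {4, 8}:
n :  0  1  2  3  4  5  6  7  8  9 10 11 12 13 14 15 16 17 18 19 20 21 22
G :  0  0  0  0  1  1  1  1  2  2  2  2  0  0  0  0  1  1  1  1  2  2  2
G_A(22) = 2.
Stack B, S = {1, 9}:
n :  0  1  2  3  4  5  6  7  8  9 10 11 12 13 14 15 16 17 18
G :  0  1  0  1  0  1  0  1  0  1  0  1  0  1  0  1  0  1  0
G_B(18) = 0.
Combined Grundy value = 2 ⊕ 0 = 2.
A winning move leaves total XOR = 0, i.e. changes one component's Grundy value g to g ⊕ X where X is the current total.
Stack A: need g' = 2⊕2 = 0. Options: 22−4→G=1, 22−8→G=0. Hits: 1.
Stack B: need g' = 0⊕2 = 2. Options: 18−1→G=1, 18−9→G=1. Hits: 0.

1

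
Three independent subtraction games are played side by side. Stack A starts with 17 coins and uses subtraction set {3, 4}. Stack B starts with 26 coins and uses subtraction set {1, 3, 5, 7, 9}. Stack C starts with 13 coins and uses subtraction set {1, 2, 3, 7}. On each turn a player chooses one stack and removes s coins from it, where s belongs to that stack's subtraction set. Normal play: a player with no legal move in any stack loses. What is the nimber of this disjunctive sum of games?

Stack A, S = {3, 4}:
n :  0  1  2  3  4  5  6  7  8  9 10 11 12 13 14 15 16 17
G :  0  0  0  1  1  1  2  0  0  0  1  1  1  2  0  0  0  1
G_A(17) = 1.
Stack B, S = {1, 3, 5, 7, 9}:
G(0) = 0
G(1) = mex{0} = 1
G(2) = mex{1} = 0
G(3) = mex{0,0} = 1
G(4) = mex{1,1} = 0
G(5) = mex{0,0,0} = 1
G(6) = mex{1,1,1} = 0
G(7) = mex{0,0,0,0} = 1
G(8) = mex{1,1,1,1} = 0
G(9) = mex{0,0,0,0,0} = 1
G(10) = mex{1,1,1,1,1} = 0
G(11) = mex{0,0,0,0,0} = 1
G(12) = mex{1,1,1,1,1} = 0
G(13) = mex{0,0,0,0,0} = 1
G(14) = mex{1,1,1,1,1} = 0
G(15) = mex{0,0,0,0,0} = 1
G(16) = mex{1,1,1,1,1} = 0
G(17) = mex{0,0,0,0,0} = 1
G(18) = mex{1,1,1,1,1} = 0
G(19) = mex{0,0,0,0,0} = 1
G(20) = mex{1,1,1,1,1} = 0
G(21) = mex{0,0,0,0,0} = 1
G(22) = mex{1,1,1,1,1} = 0
G(23) = mex{0,0,0,0,0} = 1
G(24) = mex{1,1,1,1,1} = 0
G(25) = mex{0,0,0,0,0} = 1
G(26) = mex{1,1,1,1,1} = 0
G_B(26) = 0.
Stack C, S = {1, 2, 3, 7}:
n :  0  1  2  3  4  5  6  7  8  9 10 11 12 13
G :  0  1  2  3  0  1  2  3  0  1  2  3  0  1
G_C(13) = 1.
Combined Grundy value = 1 ⊕ 0 ⊕ 1 = 0.

0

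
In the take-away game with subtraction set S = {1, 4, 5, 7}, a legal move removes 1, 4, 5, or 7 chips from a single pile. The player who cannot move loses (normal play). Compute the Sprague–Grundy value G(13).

G(0) = 0
G(1) = mex{0} = 1
G(2) = mex{1} = 0
G(3) = mex{0} = 1
G(4) = mex{1,0} = 2
G(5) = mex{2,1,0} = 3
G(6) = mex{3,0,1} = 2
G(7) = mex{2,1,0,0} = 3
G(8) = mex{3,2,1,1} = 0
G(9) = mex{0,3,2,0} = 1
G(10) = mex{1,2,3,1} = 0
G(11) = mex{0,3,2,2} = 1
G(12) = mex{1,0,3,3} = 2
G(13) = mex{2,1,0,2} = 3

3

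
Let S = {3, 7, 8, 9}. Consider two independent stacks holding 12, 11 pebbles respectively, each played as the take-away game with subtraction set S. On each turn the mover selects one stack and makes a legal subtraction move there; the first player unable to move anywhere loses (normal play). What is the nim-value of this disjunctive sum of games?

3

All stacks use S = {3, 7, 8, 9}:
G(0) = 0
G(1) = mex{} = 0
G(2) = mex{} = 0
G(3) = mex{0} = 1
G(4) = mex{0} = 1
G(5) = mex{0} = 1
G(6) = mex{1} = 0
G(7) = mex{1,0} = 2
G(8) = mex{1,0,0} = 2
G(9) = mex{0,0,0,0} = 1
G(10) = mex{2,1,0,0} = 3
G(11) = mex{2,1,1,0} = 3
G(12) = mex{1,1,1,1} = 0
Stack A: G(12) = 0.
Stack B: G(11) = 3.
Combined Grundy value = 0 ⊕ 3 = 3.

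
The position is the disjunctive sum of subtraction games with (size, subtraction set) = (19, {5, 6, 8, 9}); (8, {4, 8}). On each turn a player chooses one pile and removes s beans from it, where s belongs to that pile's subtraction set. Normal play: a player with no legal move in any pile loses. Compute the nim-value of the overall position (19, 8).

3

Pile A, S = {5, 6, 8, 9}:
G(0) = 0
G(1) = mex{} = 0
G(2) = mex{} = 0
G(3) = mex{} = 0
G(4) = mex{} = 0
G(5) = mex{0} = 1
G(6) = mex{0,0} = 1
G(7) = mex{0,0} = 1
G(8) = mex{0,0,0} = 1
G(9) = mex{0,0,0,0} = 1
G(10) = mex{1,0,0,0} = 2
G(11) = mex{1,1,0,0} = 2
G(12) = mex{1,1,0,0} = 2
G(13) = mex{1,1,1,0} = 2
G(14) = mex{1,1,1,1} = 0
G(15) = mex{2,1,1,1} = 0
G(16) = mex{2,2,1,1} = 0
G(17) = mex{2,2,1,1} = 0
G(18) = mex{2,2,2,1} = 0
G(19) = mex{0,2,2,2} = 1
G_A(19) = 1.
Pile B, S = {4, 8}:
n : 0 1 2 3 4 5 6 7 8
G : 0 0 0 0 1 1 1 1 2
G_B(8) = 2.
Combined Grundy value = 1 ⊕ 2 = 3.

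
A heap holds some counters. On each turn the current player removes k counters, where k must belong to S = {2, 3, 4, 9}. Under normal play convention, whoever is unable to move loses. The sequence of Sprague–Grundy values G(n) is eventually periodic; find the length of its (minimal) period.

6

G(0) = 0
G(1) = mex{} = 0
G(2) = mex{0} = 1
G(3) = mex{0,0} = 1
G(4) = mex{1,0,0} = 2
G(5) = mex{1,1,0} = 2
G(6) = mex{2,1,1} = 0
G(7) = mex{2,2,1} = 0
G(8) = mex{0,2,2} = 1
G(9) = mex{0,0,2,0} = 1
G(10) = mex{1,0,0,0} = 2
G(11) = mex{1,1,0,1} = 2
G(12) = mex{2,1,1,1} = 0
G(13) = mex{2,2,1,2} = 0
G(14) = mex{0,2,2,2} = 1
G(15) = mex{0,0,2,0} = 1
G(16) = mex{1,0,0,0} = 2
G(n+6) = G(n) holds for n = 0,…,8 (a full window of length max(S) = 9), so the sequence is purely periodic with period 6.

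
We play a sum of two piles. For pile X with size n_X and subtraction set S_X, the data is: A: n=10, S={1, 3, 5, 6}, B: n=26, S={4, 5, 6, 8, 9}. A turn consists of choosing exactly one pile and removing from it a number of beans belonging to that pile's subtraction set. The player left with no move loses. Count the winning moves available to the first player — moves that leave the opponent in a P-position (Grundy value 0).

Pile A, S = {1, 3, 5, 6}:
n :  0  1  2  3  4  5  6  7  8  9 10
G :  0  1  0  1  0  1  2  3  2  3  2
G_A(10) = 2.
Pile B, S = {4, 5, 6, 8, 9}:
n :  0  1  2  3  4  5  6  7  8  9 10 11 12 13 14 15 16 17 18 19 20 21 22 23 24 25 26
G :  0  0  0  0  1  1  1  1  2  2  2  2  3  0  0  0  0  1  1  1  1  2  2  2  2  3  0
G_B(26) = 0.
Combined Grundy value = 2 ⊕ 0 = 2.
A winning move leaves total XOR = 0, i.e. changes one component's Grundy value g to g ⊕ X where X is the current total.
Pile A: need g' = 2⊕2 = 0. Options: 10−1→G=3, 10−3→G=3, 10−5→G=1, 10−6→G=0. Hits: 1.
Pile B: need g' = 0⊕2 = 2. Options: 26−4→G=2, 26−5→G=2, 26−6→G=1, 26−8→G=1, 26−9→G=1. Hits: 2.

3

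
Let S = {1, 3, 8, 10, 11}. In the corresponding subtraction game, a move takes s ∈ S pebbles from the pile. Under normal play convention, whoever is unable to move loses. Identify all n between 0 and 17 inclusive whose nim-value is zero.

0, 2, 4, 6

n :  0  1  2  3  4  5  6  7  8  9 10 11 12 13 14 15 16 17
G :  0  1  0  1  0  1  0  1  2  3  2  3  2  3  2  3  4  5
P-positions are exactly the n with G(n) = 0.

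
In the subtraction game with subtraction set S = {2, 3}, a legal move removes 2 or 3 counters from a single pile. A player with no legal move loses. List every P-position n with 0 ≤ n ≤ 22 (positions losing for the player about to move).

0, 1, 5, 6, 10, 11, 15, 16, 20, 21

G(0) = 0
G(1) = mex{} = 0
G(2) = mex{0} = 1
G(3) = mex{0,0} = 1
G(4) = mex{1,0} = 2
G(5) = mex{1,1} = 0
G(6) = mex{2,1} = 0
G(7) = mex{0,2} = 1
G(8) = mex{0,0} = 1
G(9) = mex{1,0} = 2
G(10) = mex{1,1} = 0
G(11) = mex{2,1} = 0
G(12) = mex{0,2} = 1
G(13) = mex{0,0} = 1
G(14) = mex{1,0} = 2
G(15) = mex{1,1} = 0
G(16) = mex{2,1} = 0
G(17) = mex{0,2} = 1
G(18) = mex{0,0} = 1
G(19) = mex{1,0} = 2
G(20) = mex{1,1} = 0
G(21) = mex{2,1} = 0
G(22) = mex{0,2} = 1
P-positions are exactly the n with G(n) = 0.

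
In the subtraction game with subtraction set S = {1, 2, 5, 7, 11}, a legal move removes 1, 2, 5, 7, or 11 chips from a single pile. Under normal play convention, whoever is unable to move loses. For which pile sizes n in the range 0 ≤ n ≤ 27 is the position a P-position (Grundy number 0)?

n :  0  1  2  3  4  5  6  7  8  9 10 11 12 13 14 15 16 17 18 19 20 21 22 23 24 25 26 27
G :  0  1  2  0  1  2  0  1  2  0  1  2  0  1  2  0  1  2  0  1  2  0  1  2  0  1  2  0
P-positions are exactly the n with G(n) = 0.

0, 3, 6, 9, 12, 15, 18, 21, 24, 27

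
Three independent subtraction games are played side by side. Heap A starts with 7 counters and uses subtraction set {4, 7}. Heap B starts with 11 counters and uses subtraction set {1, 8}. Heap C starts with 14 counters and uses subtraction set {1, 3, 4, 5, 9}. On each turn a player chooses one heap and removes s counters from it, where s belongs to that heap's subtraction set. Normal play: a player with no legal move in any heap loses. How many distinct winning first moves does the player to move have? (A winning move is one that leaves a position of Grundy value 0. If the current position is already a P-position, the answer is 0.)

2

Heap A, S = {4, 7}:
n : 0 1 2 3 4 5 6 7
G : 0 0 0 0 1 1 1 1
G_A(7) = 1.
Heap B, S = {1, 8}:
G(0) = 0
G(1) = mex{0} = 1
G(2) = mex{1} = 0
G(3) = mex{0} = 1
G(4) = mex{1} = 0
G(5) = mex{0} = 1
G(6) = mex{1} = 0
G(7) = mex{0} = 1
G(8) = mex{1,0} = 2
G(9) = mex{2,1} = 0
G(10) = mex{0,0} = 1
G(11) = mex{1,1} = 0
G_B(11) = 0.
Heap C, S = {1, 3, 4, 5, 9}:
n :  0  1  2  3  4  5  6  7  8  9 10 11 12 13 14
G :  0  1  0  1  2  3  2  3  0  1  0  1  2  3  2
G_C(14) = 2.
Combined Grundy value = 1 ⊕ 0 ⊕ 2 = 3.
A winning move leaves total XOR = 0, i.e. changes one component's Grundy value g to g ⊕ X where X is the current total.
Heap A: need g' = 1⊕3 = 2. Options: 7−4→G=0, 7−7→G=0. Hits: 0.
Heap B: need g' = 0⊕3 = 3. Options: 11−1→G=1, 11−8→G=1. Hits: 0.
Heap C: need g' = 2⊕3 = 1. Options: 14−1→G=3, 14−3→G=1, 14−4→G=0, 14−5→G=1, 14−9→G=3. Hits: 2.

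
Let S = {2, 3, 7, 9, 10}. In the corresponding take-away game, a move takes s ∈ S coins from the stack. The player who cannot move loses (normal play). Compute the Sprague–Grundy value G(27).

2

G(0) = 0
G(1) = mex{} = 0
G(2) = mex{0} = 1
G(3) = mex{0,0} = 1
G(4) = mex{1,0} = 2
G(5) = mex{1,1} = 0
G(6) = mex{2,1} = 0
G(7) = mex{0,2,0} = 1
G(8) = mex{0,0,0} = 1
G(9) = mex{1,0,1,0} = 2
G(10) = mex{1,1,1,0,0} = 2
G(11) = mex{2,1,2,1,0} = 3
G(12) = mex{2,2,0,1,1} = 3
G(13) = mex{3,2,0,2,1} = 4
G(14) = mex{3,3,1,0,2} = 4
G(15) = mex{4,3,1,0,0} = 2
G(16) = mex{4,4,2,1,0} = 3
G(17) = mex{2,4,2,1,1} = 0
G(18) = mex{3,2,3,2,1} = 0
G(19) = mex{0,3,3,2,2} = 1
G(20) = mex{0,0,4,3,2} = 1
G(21) = mex{1,0,4,3,3} = 2
G(22) = mex{1,1,2,4,3} = 0
G(23) = mex{2,1,3,4,4} = 0
G(24) = mex{0,2,0,2,4} = 1
G(25) = mex{0,0,0,3,2} = 1
G(26) = mex{1,0,1,0,3} = 2
G(27) = mex{1,1,1,0,0} = 2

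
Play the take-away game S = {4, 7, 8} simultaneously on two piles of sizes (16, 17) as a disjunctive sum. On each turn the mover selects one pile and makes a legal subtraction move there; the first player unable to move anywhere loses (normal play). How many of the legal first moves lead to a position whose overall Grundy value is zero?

All piles use S = {4, 7, 8}:
n :  0  1  2  3  4  5  6  7  8  9 10 11 12 13 14 15 16 17
G :  0  0  0  0  1  1  1  1  2  2  2  2  0  0  0  0  1  1
Pile A: G(16) = 1.
Pile B: G(17) = 1.
Combined Grundy value = 1 ⊕ 1 = 0.
A winning move leaves total XOR = 0, i.e. changes one component's Grundy value g to g ⊕ X where X is the current total.
Pile A: target g' = 1⊕0 = 1, but every legal move changes the Grundy value (mex property), so 0 moves.
Pile B: target g' = 1⊕0 = 1, but every legal move changes the Grundy value (mex property), so 0 moves.

0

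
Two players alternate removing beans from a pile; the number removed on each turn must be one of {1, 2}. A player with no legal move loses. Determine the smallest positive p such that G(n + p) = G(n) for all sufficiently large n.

3

G(0) = 0
G(1) = mex{0} = 1
G(2) = mex{1,0} = 2
G(3) = mex{2,1} = 0
G(4) = mex{0,2} = 1
G(5) = mex{1,0} = 2
G(6) = mex{2,1} = 0
G(7) = mex{0,2} = 1
G(8) = mex{1,0} = 2
G(9) = mex{2,1} = 0
G(10) = mex{0,2} = 1
G(11) = mex{1,0} = 2
G(12) = mex{2,1} = 0
G(13) = mex{0,2} = 1
G(14) = mex{1,0} = 2
G(n+3) = G(n) holds for n = 0,…,1 (a full window of length max(S) = 2), so the sequence is purely periodic with period 3.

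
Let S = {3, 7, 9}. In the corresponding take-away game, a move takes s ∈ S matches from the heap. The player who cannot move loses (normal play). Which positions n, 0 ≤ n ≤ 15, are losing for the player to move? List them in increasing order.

0, 1, 2, 6, 12, 14

n :  0  1  2  3  4  5  6  7  8  9 10 11 12 13 14 15
G :  0  0  0  1  1  1  0  2  2  1  3  3  0  2  0  1
P-positions are exactly the n with G(n) = 0.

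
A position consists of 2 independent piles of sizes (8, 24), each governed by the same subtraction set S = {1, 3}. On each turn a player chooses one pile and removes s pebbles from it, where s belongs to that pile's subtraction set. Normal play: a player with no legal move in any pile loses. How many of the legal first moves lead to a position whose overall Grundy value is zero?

All piles use S = {1, 3}:
n :  0  1  2  3  4  5  6  7  8  9 10 11 12 13 14 15 16 17 18 19 20 21 22 23 24
G :  0  1  0  1  0  1  0  1  0  1  0  1  0  1  0  1  0  1  0  1  0  1  0  1  0
Pile A: G(8) = 0.
Pile B: G(24) = 0.
Combined Grundy value = 0 ⊕ 0 = 0.
A winning move leaves total XOR = 0, i.e. changes one component's Grundy value g to g ⊕ X where X is the current total.
Pile A: target g' = 0⊕0 = 0, but every legal move changes the Grundy value (mex property), so 0 moves.
Pile B: target g' = 0⊕0 = 0, but every legal move changes the Grundy value (mex property), so 0 moves.

0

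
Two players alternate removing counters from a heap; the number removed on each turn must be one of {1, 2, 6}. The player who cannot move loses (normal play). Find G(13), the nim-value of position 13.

n :  0  1  2  3  4  5  6  7  8  9 10 11 12 13
G :  0  1  2  0  1  2  3  0  1  2  0  1  2  3

3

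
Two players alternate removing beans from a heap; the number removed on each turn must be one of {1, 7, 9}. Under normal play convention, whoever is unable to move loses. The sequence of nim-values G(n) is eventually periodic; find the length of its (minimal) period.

n :  0  1  2  3  4  5  6  7  8  9 10 11 12 13 14
G :  0  1  0  1  0  1  0  1  0  1  0  1  0  1  0
G(n+2) = G(n) holds for n = 0,…,8 (a full window of length max(S) = 9), so the sequence is purely periodic with period 2.

2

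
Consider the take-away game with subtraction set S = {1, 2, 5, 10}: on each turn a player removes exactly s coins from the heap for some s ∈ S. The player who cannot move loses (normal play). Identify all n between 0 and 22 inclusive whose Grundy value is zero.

n :  0  1  2  3  4  5  6  7  8  9 10 11 12 13 14 15 16 17 18 19 20 21 22
G :  0  1  2  0  1  2  0  1  2  0  1  2  0  1  2  0  1  2  0  1  2  0  1
P-positions are exactly the n with G(n) = 0.

0, 3, 6, 9, 12, 15, 18, 21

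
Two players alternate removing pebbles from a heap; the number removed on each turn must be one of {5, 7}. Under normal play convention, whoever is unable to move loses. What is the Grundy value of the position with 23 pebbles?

2

n :  0  1  2  3  4  5  6  7  8  9 10 11 12 13 14 15 16 17 18 19 20 21 22 23
G :  0  0  0  0  0  1  1  1  1  1  2  2  0  0  0  0  0  1  1  1  1  1  2  2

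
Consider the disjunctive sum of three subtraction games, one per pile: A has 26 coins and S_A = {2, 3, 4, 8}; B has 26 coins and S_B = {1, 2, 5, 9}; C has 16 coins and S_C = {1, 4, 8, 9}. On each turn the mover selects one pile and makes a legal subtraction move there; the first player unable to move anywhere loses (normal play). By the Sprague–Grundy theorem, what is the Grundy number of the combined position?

3

Pile A, S = {2, 3, 4, 8}:
n :  0  1  2  3  4  5  6  7  8  9 10 11 12 13 14 15 16 17 18 19 20 21 22 23 24 25 26
G :  0  0  1  1  2  2  0  0  1  1  2  2  0  0  1  1  2  2  0  0  1  1  2  2  0  0  1
G_A(26) = 1.
Pile B, S = {1, 2, 5, 9}:
n :  0  1  2  3  4  5  6  7  8  9 10 11 12 13 14 15 16 17 18 19 20 21 22 23 24 25 26
G :  0  1  2  0  1  2  0  1  2  3  0  1  2  0  1  2  0  1  2  3  0  1  2  0  1  2  0
G_B(26) = 0.
Pile C, S = {1, 4, 8, 9}:
G(0) = 0
G(1) = mex{0} = 1
G(2) = mex{1} = 0
G(3) = mex{0} = 1
G(4) = mex{1,0} = 2
G(5) = mex{2,1} = 0
G(6) = mex{0,0} = 1
G(7) = mex{1,1} = 0
G(8) = mex{0,2,0} = 1
G(9) = mex{1,0,1,0} = 2
G(10) = mex{2,1,0,1} = 3
G(11) = mex{3,0,1,0} = 2
G(12) = mex{2,1,2,1} = 0
G(13) = mex{0,2,0,2} = 1
G(14) = mex{1,3,1,0} = 2
G(15) = mex{2,2,0,1} = 3
G(16) = mex{3,0,1,0} = 2
G_C(16) = 2.
Combined Grundy value = 1 ⊕ 0 ⊕ 2 = 3.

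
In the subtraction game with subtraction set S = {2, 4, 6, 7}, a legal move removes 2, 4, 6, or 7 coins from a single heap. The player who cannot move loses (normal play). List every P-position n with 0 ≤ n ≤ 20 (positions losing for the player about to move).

0, 1, 9, 10, 18, 19

G(0) = 0
G(1) = mex{} = 0
G(2) = mex{0} = 1
G(3) = mex{0} = 1
G(4) = mex{1,0} = 2
G(5) = mex{1,0} = 2
G(6) = mex{2,1,0} = 3
G(7) = mex{2,1,0,0} = 3
G(8) = mex{3,2,1,0} = 4
G(9) = mex{3,2,1,1} = 0
G(10) = mex{4,3,2,1} = 0
G(11) = mex{0,3,2,2} = 1
G(12) = mex{0,4,3,2} = 1
G(13) = mex{1,0,3,3} = 2
G(14) = mex{1,0,4,3} = 2
G(15) = mex{2,1,0,4} = 3
G(16) = mex{2,1,0,0} = 3
G(17) = mex{3,2,1,0} = 4
G(18) = mex{3,2,1,1} = 0
G(19) = mex{4,3,2,1} = 0
G(20) = mex{0,3,2,2} = 1
P-positions are exactly the n with G(n) = 0.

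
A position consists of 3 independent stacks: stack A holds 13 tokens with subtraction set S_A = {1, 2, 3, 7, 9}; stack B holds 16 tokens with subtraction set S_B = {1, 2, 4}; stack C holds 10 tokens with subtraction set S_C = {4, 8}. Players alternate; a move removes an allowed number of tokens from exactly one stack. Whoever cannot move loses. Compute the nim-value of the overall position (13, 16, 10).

Stack A, S = {1, 2, 3, 7, 9}:
n :  0  1  2  3  4  5  6  7  8  9 10 11 12 13
G :  0  1  2  3  0  1  2  3  0  1  2  3  0  1
G_A(13) = 1.
Stack B, S = {1, 2, 4}:
G(0) = 0
G(1) = mex{0} = 1
G(2) = mex{1,0} = 2
G(3) = mex{2,1} = 0
G(4) = mex{0,2,0} = 1
G(5) = mex{1,0,1} = 2
G(6) = mex{2,1,2} = 0
G(7) = mex{0,2,0} = 1
G(8) = mex{1,0,1} = 2
G(9) = mex{2,1,2} = 0
G(10) = mex{0,2,0} = 1
G(11) = mex{1,0,1} = 2
G(12) = mex{2,1,2} = 0
G(13) = mex{0,2,0} = 1
G(14) = mex{1,0,1} = 2
G(15) = mex{2,1,2} = 0
G(16) = mex{0,2,0} = 1
G_B(16) = 1.
Stack C, S = {4, 8}:
n :  0  1  2  3  4  5  6  7  8  9 10
G :  0  0  0  0  1  1  1  1  2  2  2
G_C(10) = 2.
Combined Grundy value = 1 ⊕ 1 ⊕ 2 = 2.

2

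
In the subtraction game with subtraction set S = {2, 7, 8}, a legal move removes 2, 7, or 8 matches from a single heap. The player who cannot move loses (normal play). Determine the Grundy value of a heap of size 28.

n :  0  1  2  3  4  5  6  7  8  9 10 11 12 13 14 15 16 17 18 19 20 21 22 23 24 25 26 27 28
G :  0  0  1  1  0  0  1  1  2  2  0  3  1  2  0  0  1  1  2  0  0  1  1  2  0  0  1  1  2

2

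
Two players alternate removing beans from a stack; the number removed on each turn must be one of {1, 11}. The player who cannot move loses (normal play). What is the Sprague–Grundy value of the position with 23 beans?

1

n :  0  1  2  3  4  5  6  7  8  9 10 11 12 13 14 15 16 17 18 19 20 21 22 23
G :  0  1  0  1  0  1  0  1  0  1  0  1  0  1  0  1  0  1  0  1  0  1  0  1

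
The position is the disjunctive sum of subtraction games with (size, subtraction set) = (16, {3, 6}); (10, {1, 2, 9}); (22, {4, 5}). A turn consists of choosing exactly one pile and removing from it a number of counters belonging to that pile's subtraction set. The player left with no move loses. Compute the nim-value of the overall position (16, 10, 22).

Pile A, S = {3, 6}:
G(0) = 0
G(1) = mex{} = 0
G(2) = mex{} = 0
G(3) = mex{0} = 1
G(4) = mex{0} = 1
G(5) = mex{0} = 1
G(6) = mex{1,0} = 2
G(7) = mex{1,0} = 2
G(8) = mex{1,0} = 2
G(9) = mex{2,1} = 0
G(10) = mex{2,1} = 0
G(11) = mex{2,1} = 0
G(12) = mex{0,2} = 1
G(13) = mex{0,2} = 1
G(14) = mex{0,2} = 1
G(15) = mex{1,0} = 2
G(16) = mex{1,0} = 2
G_A(16) = 2.
Pile B, S = {1, 2, 9}:
n :  0  1  2  3  4  5  6  7  8  9 10
G :  0  1  2  0  1  2  0  1  2  3  0
G_B(10) = 0.
Pile C, S = {4, 5}:
n :  0  1  2  3  4  5  6  7  8  9 10 11 12 13 14 15 16 17 18 19 20 21 22
G :  0  0  0  0  1  1  1  1  2  0  0  0  0  1  1  1  1  2  0  0  0  0  1
G_C(22) = 1.
Combined Grundy value = 2 ⊕ 0 ⊕ 1 = 3.

3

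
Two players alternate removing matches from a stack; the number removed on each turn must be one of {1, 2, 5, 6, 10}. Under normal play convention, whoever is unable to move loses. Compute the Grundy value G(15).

1

n :  0  1  2  3  4  5  6  7  8  9 10 11 12 13 14 15
G :  0  1  2  0  1  2  3  0  1  2  3  0  1  2  0  1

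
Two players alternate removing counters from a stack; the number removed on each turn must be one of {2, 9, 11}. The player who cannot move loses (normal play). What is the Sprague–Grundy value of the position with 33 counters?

2

n :  0  1  2  3  4  5  6  7  8  9 10 11 12 13 14 15 16 17 18 19 20 21 22 23 24 25 26 27 28 29 30 31 32 33
G :  0  0  1  1  0  0  1  1  0  2  1  3  2  2  3  3  2  2  0  3  1  0  0  1  1  0  0  1  1  2  2  3  3  2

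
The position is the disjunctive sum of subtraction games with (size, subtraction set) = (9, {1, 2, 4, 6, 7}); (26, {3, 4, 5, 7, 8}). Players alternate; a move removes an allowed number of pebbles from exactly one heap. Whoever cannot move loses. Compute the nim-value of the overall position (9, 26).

0

Heap A, S = {1, 2, 4, 6, 7}:
n : 0 1 2 3 4 5 6 7 8 9
G : 0 1 2 0 1 2 3 4 0 1
G_A(9) = 1.
Heap B, S = {3, 4, 5, 7, 8}:
G(0) = 0
G(1) = mex{} = 0
G(2) = mex{} = 0
G(3) = mex{0} = 1
G(4) = mex{0,0} = 1
G(5) = mex{0,0,0} = 1
G(6) = mex{1,0,0} = 2
G(7) = mex{1,1,0,0} = 2
G(8) = mex{1,1,1,0,0} = 2
G(9) = mex{2,1,1,0,0} = 3
G(10) = mex{2,2,1,1,0} = 3
G(11) = mex{2,2,2,1,1} = 0
G(12) = mex{3,2,2,1,1} = 0
G(13) = mex{3,3,2,2,1} = 0
G(14) = mex{0,3,3,2,2} = 1
G(15) = mex{0,0,3,2,2} = 1
G(16) = mex{0,0,0,3,2} = 1
G(17) = mex{1,0,0,3,3} = 2
G(18) = mex{1,1,0,0,3} = 2
G(19) = mex{1,1,1,0,0} = 2
G(20) = mex{2,1,1,0,0} = 3
G(21) = mex{2,2,1,1,0} = 3
G(22) = mex{2,2,2,1,1} = 0
G(23) = mex{3,2,2,1,1} = 0
G(24) = mex{3,3,2,2,1} = 0
G(25) = mex{0,3,3,2,2} = 1
G(26) = mex{0,0,3,2,2} = 1
G_B(26) = 1.
Combined Grundy value = 1 ⊕ 1 = 0.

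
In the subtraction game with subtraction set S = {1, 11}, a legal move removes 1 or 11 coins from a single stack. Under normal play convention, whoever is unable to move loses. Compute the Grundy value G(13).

n :  0  1  2  3  4  5  6  7  8  9 10 11 12 13
G :  0  1  0  1  0  1  0  1  0  1  0  1  0  1

1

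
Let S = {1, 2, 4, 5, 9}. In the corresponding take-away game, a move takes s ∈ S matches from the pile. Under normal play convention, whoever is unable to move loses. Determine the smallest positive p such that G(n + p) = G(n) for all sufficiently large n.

G(0) = 0
G(1) = mex{0} = 1
G(2) = mex{1,0} = 2
G(3) = mex{2,1} = 0
G(4) = mex{0,2,0} = 1
G(5) = mex{1,0,1,0} = 2
G(6) = mex{2,1,2,1} = 0
G(7) = mex{0,2,0,2} = 1
G(8) = mex{1,0,1,0} = 2
G(9) = mex{2,1,2,1,0} = 3
G(10) = mex{3,2,0,2,1} = 4
G(11) = mex{4,3,1,0,2} = 5
G(12) = mex{5,4,2,1,0} = 3
G(13) = mex{3,5,3,2,1} = 0
G(14) = mex{0,3,4,3,2} = 1
G(15) = mex{1,0,5,4,0} = 2
G(16) = mex{2,1,3,5,1} = 0
G(17) = mex{0,2,0,3,2} = 1
G(18) = mex{1,0,1,0,3} = 2
G(19) = mex{2,1,2,1,4} = 0
G(20) = mex{0,2,0,2,5} = 1
G(21) = mex{1,0,1,0,3} = 2
G(22) = mex{2,1,2,1,0} = 3
G(23) = mex{3,2,0,2,1} = 4
G(24) = mex{4,3,1,0,2} = 5
G(25) = mex{5,4,2,1,0} = 3
G(26) = mex{3,5,3,2,1} = 0
G(27) = mex{0,3,4,3,2} = 1
G(n+13) = G(n) holds for n = 0,…,8 (a full window of length max(S) = 9), so the sequence is purely periodic with period 13.

13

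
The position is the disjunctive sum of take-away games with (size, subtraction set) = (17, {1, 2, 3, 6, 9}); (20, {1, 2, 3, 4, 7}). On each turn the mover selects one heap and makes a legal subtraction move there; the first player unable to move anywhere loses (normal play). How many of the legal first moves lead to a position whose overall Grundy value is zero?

3

Heap A, S = {1, 2, 3, 6, 9}:
n :  0  1  2  3  4  5  6  7  8  9 10 11 12 13 14 15 16 17
G :  0  1  2  3  0  1  2  3  0  1  2  3  0  1  2  3  0  1
G_A(17) = 1.
Heap B, S = {1, 2, 3, 4, 7}:
n :  0  1  2  3  4  5  6  7  8  9 10 11 12 13 14 15 16 17 18 19 20
G :  0  1  2  3  4  0  1  2  3  4  0  1  2  3  4  0  1  2  3  4  0
G_B(20) = 0.
Combined Grundy value = 1 ⊕ 0 = 1.
A winning move leaves total XOR = 0, i.e. changes one component's Grundy value g to g ⊕ X where X is the current total.
Heap A: need g' = 1⊕1 = 0. Options: 17−1→G=0, 17−2→G=3, 17−3→G=2, 17−6→G=3, 17−9→G=0. Hits: 2.
Heap B: need g' = 0⊕1 = 1. Options: 20−1→G=4, 20−2→G=3, 20−3→G=2, 20−4→G=1, 20−7→G=3. Hits: 1.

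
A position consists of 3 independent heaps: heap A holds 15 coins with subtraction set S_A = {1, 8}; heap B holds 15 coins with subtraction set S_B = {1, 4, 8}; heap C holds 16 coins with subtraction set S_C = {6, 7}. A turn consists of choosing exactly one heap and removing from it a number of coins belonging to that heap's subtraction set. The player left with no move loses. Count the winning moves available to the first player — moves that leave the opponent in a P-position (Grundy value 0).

6

Heap A, S = {1, 8}:
n :  0  1  2  3  4  5  6  7  8  9 10 11 12 13 14 15
G :  0  1  0  1  0  1  0  1  2  0  1  0  1  0  1  0
G_A(15) = 0.
Heap B, S = {1, 4, 8}:
G(0) = 0
G(1) = mex{0} = 1
G(2) = mex{1} = 0
G(3) = mex{0} = 1
G(4) = mex{1,0} = 2
G(5) = mex{2,1} = 0
G(6) = mex{0,0} = 1
G(7) = mex{1,1} = 0
G(8) = mex{0,2,0} = 1
G(9) = mex{1,0,1} = 2
G(10) = mex{2,1,0} = 3
G(11) = mex{3,0,1} = 2
G(12) = mex{2,1,2} = 0
G(13) = mex{0,2,0} = 1
G(14) = mex{1,3,1} = 0
G(15) = mex{0,2,0} = 1
G_B(15) = 1.
Heap C, S = {6, 7}:
n :  0  1  2  3  4  5  6  7  8  9 10 11 12 13 14 15 16
G :  0  0  0  0  0  0  1  1  1  1  1  1  2  0  0  0  0
G_C(16) = 0.
Combined Grundy value = 0 ⊕ 1 ⊕ 0 = 1.
A winning move leaves total XOR = 0, i.e. changes one component's Grundy value g to g ⊕ X where X is the current total.
Heap A: need g' = 0⊕1 = 1. Options: 15−1→G=1, 15−8→G=1. Hits: 2.
Heap B: need g' = 1⊕1 = 0. Options: 15−1→G=0, 15−4→G=2, 15−8→G=0. Hits: 2.
Heap C: need g' = 0⊕1 = 1. Options: 16−6→G=1, 16−7→G=1. Hits: 2.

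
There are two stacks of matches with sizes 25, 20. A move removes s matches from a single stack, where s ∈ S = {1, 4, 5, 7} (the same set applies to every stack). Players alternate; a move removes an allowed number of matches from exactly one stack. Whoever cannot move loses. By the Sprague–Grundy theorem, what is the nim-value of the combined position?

3

All stacks use S = {1, 4, 5, 7}:
n :  0  1  2  3  4  5  6  7  8  9 10 11 12 13 14 15 16 17 18 19 20 21 22 23 24 25
G :  0  1  0  1  2  3  2  3  0  1  0  1  2  3  2  3  0  1  0  1  2  3  2  3  0  1
Stack A: G(25) = 1.
Stack B: G(20) = 2.
Combined Grundy value = 1 ⊕ 2 = 3.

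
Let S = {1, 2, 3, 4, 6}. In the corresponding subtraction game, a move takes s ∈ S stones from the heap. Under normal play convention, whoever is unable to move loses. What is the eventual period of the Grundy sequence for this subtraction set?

G(0) = 0
G(1) = mex{0} = 1
G(2) = mex{1,0} = 2
G(3) = mex{2,1,0} = 3
G(4) = mex{3,2,1,0} = 4
G(5) = mex{4,3,2,1} = 0
G(6) = mex{0,4,3,2,0} = 1
G(7) = mex{1,0,4,3,1} = 2
G(8) = mex{2,1,0,4,2} = 3
G(9) = mex{3,2,1,0,3} = 4
G(10) = mex{4,3,2,1,4} = 0
G(11) = mex{0,4,3,2,0} = 1
G(12) = mex{1,0,4,3,1} = 2
G(13) = mex{2,1,0,4,2} = 3
G(14) = mex{3,2,1,0,3} = 4
G(n+5) = G(n) holds for n = 0,…,5 (a full window of length max(S) = 6), so the sequence is purely periodic with period 5.

5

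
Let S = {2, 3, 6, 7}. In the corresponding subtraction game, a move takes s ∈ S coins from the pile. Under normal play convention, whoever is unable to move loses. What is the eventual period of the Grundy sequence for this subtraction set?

9

n :  0  1  2  3  4  5  6  7  8  9 10 11 12 13 14 15 16 17 18 19
G :  0  0  1  1  2  0  3  1  2  0  0  1  1  2  0  3  1  2  0  0
G(n+9) = G(n) holds for n = 0,…,6 (a full window of length max(S) = 7), so the sequence is purely periodic with period 9.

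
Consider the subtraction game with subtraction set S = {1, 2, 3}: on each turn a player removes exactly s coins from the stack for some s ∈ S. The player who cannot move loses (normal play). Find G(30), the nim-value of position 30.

2

n :  0  1  2  3  4  5  6  7  8  9 10 11 12 13 14 15 16 17 18 19 20 21 22 23 24 25 26 27 28 29 30
G :  0  1  2  3  0  1  2  3  0  1  2  3  0  1  2  3  0  1  2  3  0  1  2  3  0  1  2  3  0  1  2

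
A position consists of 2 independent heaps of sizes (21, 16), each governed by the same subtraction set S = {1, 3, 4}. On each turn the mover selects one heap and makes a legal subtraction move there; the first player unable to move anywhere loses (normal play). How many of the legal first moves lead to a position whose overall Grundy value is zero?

0

All heaps use S = {1, 3, 4}:
n :  0  1  2  3  4  5  6  7  8  9 10 11 12 13 14 15 16 17 18 19 20 21
G :  0  1  0  1  2  3  2  0  1  0  1  2  3  2  0  1  0  1  2  3  2  0
Heap A: G(21) = 0.
Heap B: G(16) = 0.
Combined Grundy value = 0 ⊕ 0 = 0.
A winning move leaves total XOR = 0, i.e. changes one component's Grundy value g to g ⊕ X where X is the current total.
Heap A: target g' = 0⊕0 = 0, but every legal move changes the Grundy value (mex property), so 0 moves.
Heap B: target g' = 0⊕0 = 0, but every legal move changes the Grundy value (mex property), so 0 moves.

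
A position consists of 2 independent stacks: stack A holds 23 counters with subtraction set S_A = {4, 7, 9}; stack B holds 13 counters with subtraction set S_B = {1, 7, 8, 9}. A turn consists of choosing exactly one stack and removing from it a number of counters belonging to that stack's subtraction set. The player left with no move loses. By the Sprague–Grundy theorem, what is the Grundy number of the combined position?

1

Stack A, S = {4, 7, 9}:
G(0) = 0
G(1) = mex{} = 0
G(2) = mex{} = 0
G(3) = mex{} = 0
G(4) = mex{0} = 1
G(5) = mex{0} = 1
G(6) = mex{0} = 1
G(7) = mex{0,0} = 1
G(8) = mex{1,0} = 2
G(9) = mex{1,0,0} = 2
G(10) = mex{1,0,0} = 2
G(11) = mex{1,1,0} = 2
G(12) = mex{2,1,0} = 3
G(13) = mex{2,1,1} = 0
G(14) = mex{2,1,1} = 0
G(15) = mex{2,2,1} = 0
G(16) = mex{3,2,1} = 0
G(17) = mex{0,2,2} = 1
G(18) = mex{0,2,2} = 1
G(19) = mex{0,3,2} = 1
G(20) = mex{0,0,2} = 1
G(21) = mex{1,0,3} = 2
G(22) = mex{1,0,0} = 2
G(23) = mex{1,0,0} = 2
G_A(23) = 2.
Stack B, S = {1, 7, 8, 9}:
G(0) = 0
G(1) = mex{0} = 1
G(2) = mex{1} = 0
G(3) = mex{0} = 1
G(4) = mex{1} = 0
G(5) = mex{0} = 1
G(6) = mex{1} = 0
G(7) = mex{0,0} = 1
G(8) = mex{1,1,0} = 2
G(9) = mex{2,0,1,0} = 3
G(10) = mex{3,1,0,1} = 2
G(11) = mex{2,0,1,0} = 3
G(12) = mex{3,1,0,1} = 2
G(13) = mex{2,0,1,0} = 3
G_B(13) = 3.
Combined Grundy value = 2 ⊕ 3 = 1.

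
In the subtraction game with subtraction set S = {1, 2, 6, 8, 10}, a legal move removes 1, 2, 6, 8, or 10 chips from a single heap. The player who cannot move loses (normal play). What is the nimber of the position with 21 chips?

n :  0  1  2  3  4  5  6  7  8  9 10 11 12 13 14 15 16 17 18 19 20 21
G :  0  1  2  0  1  2  3  0  1  2  3  4  0  1  2  3  0  1  2  0  1  2

2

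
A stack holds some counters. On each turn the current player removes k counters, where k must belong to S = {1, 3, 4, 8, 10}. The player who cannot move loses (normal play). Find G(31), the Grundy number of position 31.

1

G(0) = 0
G(1) = mex{0} = 1
G(2) = mex{1} = 0
G(3) = mex{0,0} = 1
G(4) = mex{1,1,0} = 2
G(5) = mex{2,0,1} = 3
G(6) = mex{3,1,0} = 2
G(7) = mex{2,2,1} = 0
G(8) = mex{0,3,2,0} = 1
G(9) = mex{1,2,3,1} = 0
G(10) = mex{0,0,2,0,0} = 1
G(11) = mex{1,1,0,1,1} = 2
G(12) = mex{2,0,1,2,0} = 3
G(13) = mex{3,1,0,3,1} = 2
G(14) = mex{2,2,1,2,2} = 0
G(15) = mex{0,3,2,0,3} = 1
G(16) = mex{1,2,3,1,2} = 0
G(17) = mex{0,0,2,0,0} = 1
G(18) = mex{1,1,0,1,1} = 2
G(19) = mex{2,0,1,2,0} = 3
G(20) = mex{3,1,0,3,1} = 2
G(21) = mex{2,2,1,2,2} = 0
G(22) = mex{0,3,2,0,3} = 1
G(23) = mex{1,2,3,1,2} = 0
G(24) = mex{0,0,2,0,0} = 1
G(25) = mex{1,1,0,1,1} = 2
G(26) = mex{2,0,1,2,0} = 3
G(27) = mex{3,1,0,3,1} = 2
G(28) = mex{2,2,1,2,2} = 0
G(29) = mex{0,3,2,0,3} = 1
G(30) = mex{1,2,3,1,2} = 0
G(31) = mex{0,0,2,0,0} = 1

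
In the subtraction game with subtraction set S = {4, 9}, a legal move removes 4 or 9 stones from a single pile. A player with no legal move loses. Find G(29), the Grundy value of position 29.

0

G(0) = 0
G(1) = mex{} = 0
G(2) = mex{} = 0
G(3) = mex{} = 0
G(4) = mex{0} = 1
G(5) = mex{0} = 1
G(6) = mex{0} = 1
G(7) = mex{0} = 1
G(8) = mex{1} = 0
G(9) = mex{1,0} = 2
G(10) = mex{1,0} = 2
G(11) = mex{1,0} = 2
G(12) = mex{0,0} = 1
G(13) = mex{2,1} = 0
G(14) = mex{2,1} = 0
G(15) = mex{2,1} = 0
G(16) = mex{1,1} = 0
G(17) = mex{0,0} = 1
G(18) = mex{0,2} = 1
G(19) = mex{0,2} = 1
G(20) = mex{0,2} = 1
G(21) = mex{1,1} = 0
G(22) = mex{1,0} = 2
G(23) = mex{1,0} = 2
G(24) = mex{1,0} = 2
G(25) = mex{0,0} = 1
G(26) = mex{2,1} = 0
G(27) = mex{2,1} = 0
G(28) = mex{2,1} = 0
G(29) = mex{1,1} = 0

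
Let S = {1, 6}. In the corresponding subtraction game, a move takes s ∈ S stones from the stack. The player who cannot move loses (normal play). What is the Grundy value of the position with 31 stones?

G(0) = 0
G(1) = mex{0} = 1
G(2) = mex{1} = 0
G(3) = mex{0} = 1
G(4) = mex{1} = 0
G(5) = mex{0} = 1
G(6) = mex{1,0} = 2
G(7) = mex{2,1} = 0
G(8) = mex{0,0} = 1
G(9) = mex{1,1} = 0
G(10) = mex{0,0} = 1
G(11) = mex{1,1} = 0
G(12) = mex{0,2} = 1
G(13) = mex{1,0} = 2
G(14) = mex{2,1} = 0
G(15) = mex{0,0} = 1
G(16) = mex{1,1} = 0
G(17) = mex{0,0} = 1
G(18) = mex{1,1} = 0
G(19) = mex{0,2} = 1
G(20) = mex{1,0} = 2
G(21) = mex{2,1} = 0
G(22) = mex{0,0} = 1
G(23) = mex{1,1} = 0
G(24) = mex{0,0} = 1
G(25) = mex{1,1} = 0
G(26) = mex{0,2} = 1
G(27) = mex{1,0} = 2
G(28) = mex{2,1} = 0
G(29) = mex{0,0} = 1
G(30) = mex{1,1} = 0
G(31) = mex{0,0} = 1

1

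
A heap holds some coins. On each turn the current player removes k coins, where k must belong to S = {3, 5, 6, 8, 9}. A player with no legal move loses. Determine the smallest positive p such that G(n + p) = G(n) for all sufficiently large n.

12

G(0) = 0
G(1) = mex{} = 0
G(2) = mex{} = 0
G(3) = mex{0} = 1
G(4) = mex{0} = 1
G(5) = mex{0,0} = 1
G(6) = mex{1,0,0} = 2
G(7) = mex{1,0,0} = 2
G(8) = mex{1,1,0,0} = 2
G(9) = mex{2,1,1,0,0} = 3
G(10) = mex{2,1,1,0,0} = 3
G(11) = mex{2,2,1,1,0} = 3
G(12) = mex{3,2,2,1,1} = 0
G(13) = mex{3,2,2,1,1} = 0
G(14) = mex{3,3,2,2,1} = 0
G(15) = mex{0,3,3,2,2} = 1
G(16) = mex{0,3,3,2,2} = 1
G(17) = mex{0,0,3,3,2} = 1
G(18) = mex{1,0,0,3,3} = 2
G(19) = mex{1,0,0,3,3} = 2
G(20) = mex{1,1,0,0,3} = 2
G(21) = mex{2,1,1,0,0} = 3
G(22) = mex{2,1,1,0,0} = 3
G(23) = mex{2,2,1,1,0} = 3
G(24) = mex{3,2,2,1,1} = 0
G(25) = mex{3,2,2,1,1} = 0
G(n+12) = G(n) holds for n = 0,…,8 (a full window of length max(S) = 9), so the sequence is purely periodic with period 12.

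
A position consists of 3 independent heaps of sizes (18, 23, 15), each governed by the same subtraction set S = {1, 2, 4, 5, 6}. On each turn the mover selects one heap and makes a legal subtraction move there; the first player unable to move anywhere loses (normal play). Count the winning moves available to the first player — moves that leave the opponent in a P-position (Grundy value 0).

All heaps use S = {1, 2, 4, 5, 6}:
n :  0  1  2  3  4  5  6  7  8  9 10 11 12 13 14 15 16 17 18 19 20 21 22 23
G :  0  1  2  0  1  2  3  4  5  3  0  1  2  0  1  2  3  4  5  3  0  1  2  0
Heap A: G(18) = 5.
Heap B: G(23) = 0.
Heap C: G(15) = 2.
Combined Grundy value = 5 ⊕ 0 ⊕ 2 = 7.
A winning move leaves total XOR = 0, i.e. changes one component's Grundy value g to g ⊕ X where X is the current total.
Heap A: need g' = 5⊕7 = 2. Options: 18−1→G=4, 18−2→G=3, 18−4→G=1, 18−5→G=0, 18−6→G=2. Hits: 1.
Heap B: need g' = 0⊕7 = 7. Options: 23−1→G=2, 23−2→G=1, 23−4→G=3, 23−5→G=5, 23−6→G=4. Hits: 0.
Heap C: need g' = 2⊕7 = 5. Options: 15−1→G=1, 15−2→G=0, 15−4→G=1, 15−5→G=0, 15−6→G=3. Hits: 0.

1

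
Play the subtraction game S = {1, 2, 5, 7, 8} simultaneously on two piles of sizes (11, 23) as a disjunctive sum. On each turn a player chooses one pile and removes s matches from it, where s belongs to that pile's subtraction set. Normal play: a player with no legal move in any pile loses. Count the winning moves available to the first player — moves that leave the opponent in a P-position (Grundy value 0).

0

All piles use S = {1, 2, 5, 7, 8}:
G(0) = 0
G(1) = mex{0} = 1
G(2) = mex{1,0} = 2
G(3) = mex{2,1} = 0
G(4) = mex{0,2} = 1
G(5) = mex{1,0,0} = 2
G(6) = mex{2,1,1} = 0
G(7) = mex{0,2,2,0} = 1
G(8) = mex{1,0,0,1,0} = 2
G(9) = mex{2,1,1,2,1} = 0
G(10) = mex{0,2,2,0,2} = 1
G(11) = mex{1,0,0,1,0} = 2
G(12) = mex{2,1,1,2,1} = 0
G(13) = mex{0,2,2,0,2} = 1
G(14) = mex{1,0,0,1,0} = 2
G(15) = mex{2,1,1,2,1} = 0
G(16) = mex{0,2,2,0,2} = 1
G(17) = mex{1,0,0,1,0} = 2
G(18) = mex{2,1,1,2,1} = 0
G(19) = mex{0,2,2,0,2} = 1
G(20) = mex{1,0,0,1,0} = 2
G(21) = mex{2,1,1,2,1} = 0
G(22) = mex{0,2,2,0,2} = 1
G(23) = mex{1,0,0,1,0} = 2
Pile A: G(11) = 2.
Pile B: G(23) = 2.
Combined Grundy value = 2 ⊕ 2 = 0.
A winning move leaves total XOR = 0, i.e. changes one component's Grundy value g to g ⊕ X where X is the current total.
Pile A: target g' = 2⊕0 = 2, but every legal move changes the Grundy value (mex property), so 0 moves.
Pile B: target g' = 2⊕0 = 2, but every legal move changes the Grundy value (mex property), so 0 moves.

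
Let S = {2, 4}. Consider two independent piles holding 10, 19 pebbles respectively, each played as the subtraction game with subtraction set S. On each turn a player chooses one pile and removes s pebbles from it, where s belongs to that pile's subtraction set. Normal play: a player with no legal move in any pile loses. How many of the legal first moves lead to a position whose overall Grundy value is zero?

All piles use S = {2, 4}:
n :  0  1  2  3  4  5  6  7  8  9 10 11 12 13 14 15 16 17 18 19
G :  0  0  1  1  2  2  0  0  1  1  2  2  0  0  1  1  2  2  0  0
Pile A: G(10) = 2.
Pile B: G(19) = 0.
Combined Grundy value = 2 ⊕ 0 = 2.
A winning move leaves total XOR = 0, i.e. changes one component's Grundy value g to g ⊕ X where X is the current total.
Pile A: need g' = 2⊕2 = 0. Options: 10−2→G=1, 10−4→G=0. Hits: 1.
Pile B: need g' = 0⊕2 = 2. Options: 19−2→G=2, 19−4→G=1. Hits: 1.

2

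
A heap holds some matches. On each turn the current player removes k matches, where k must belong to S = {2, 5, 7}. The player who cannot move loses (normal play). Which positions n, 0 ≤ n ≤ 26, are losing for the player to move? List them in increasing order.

0, 1, 4, 10, 13, 14, 22, 23, 26

G(0) = 0
G(1) = mex{} = 0
G(2) = mex{0} = 1
G(3) = mex{0} = 1
G(4) = mex{1} = 0
G(5) = mex{1,0} = 2
G(6) = mex{0,0} = 1
G(7) = mex{2,1,0} = 3
G(8) = mex{1,1,0} = 2
G(9) = mex{3,0,1} = 2
G(10) = mex{2,2,1} = 0
G(11) = mex{2,1,0} = 3
G(12) = mex{0,3,2} = 1
G(13) = mex{3,2,1} = 0
G(14) = mex{1,2,3} = 0
G(15) = mex{0,0,2} = 1
G(16) = mex{0,3,2} = 1
G(17) = mex{1,1,0} = 2
G(18) = mex{1,0,3} = 2
G(19) = mex{2,0,1} = 3
G(20) = mex{2,1,0} = 3
G(21) = mex{3,1,0} = 2
G(22) = mex{3,2,1} = 0
G(23) = mex{2,2,1} = 0
G(24) = mex{0,3,2} = 1
G(25) = mex{0,3,2} = 1
G(26) = mex{1,2,3} = 0
P-positions are exactly the n with G(n) = 0.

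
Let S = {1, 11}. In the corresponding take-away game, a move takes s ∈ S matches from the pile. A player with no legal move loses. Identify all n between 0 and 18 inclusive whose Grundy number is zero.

0, 2, 4, 6, 8, 10, 12, 14, 16, 18

G(0) = 0
G(1) = mex{0} = 1
G(2) = mex{1} = 0
G(3) = mex{0} = 1
G(4) = mex{1} = 0
G(5) = mex{0} = 1
G(6) = mex{1} = 0
G(7) = mex{0} = 1
G(8) = mex{1} = 0
G(9) = mex{0} = 1
G(10) = mex{1} = 0
G(11) = mex{0,0} = 1
G(12) = mex{1,1} = 0
G(13) = mex{0,0} = 1
G(14) = mex{1,1} = 0
G(15) = mex{0,0} = 1
G(16) = mex{1,1} = 0
G(17) = mex{0,0} = 1
G(18) = mex{1,1} = 0
P-positions are exactly the n with G(n) = 0.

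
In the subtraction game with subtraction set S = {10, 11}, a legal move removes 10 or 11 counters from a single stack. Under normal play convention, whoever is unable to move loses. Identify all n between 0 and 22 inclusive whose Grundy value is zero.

G(0) = 0
G(1) = mex{} = 0
G(2) = mex{} = 0
G(3) = mex{} = 0
G(4) = mex{} = 0
G(5) = mex{} = 0
G(6) = mex{} = 0
G(7) = mex{} = 0
G(8) = mex{} = 0
G(9) = mex{} = 0
G(10) = mex{0} = 1
G(11) = mex{0,0} = 1
G(12) = mex{0,0} = 1
G(13) = mex{0,0} = 1
G(14) = mex{0,0} = 1
G(15) = mex{0,0} = 1
G(16) = mex{0,0} = 1
G(17) = mex{0,0} = 1
G(18) = mex{0,0} = 1
G(19) = mex{0,0} = 1
G(20) = mex{1,0} = 2
G(21) = mex{1,1} = 0
G(22) = mex{1,1} = 0
P-positions are exactly the n with G(n) = 0.

0, 1, 2, 3, 4, 5, 6, 7, 8, 9, 21, 22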